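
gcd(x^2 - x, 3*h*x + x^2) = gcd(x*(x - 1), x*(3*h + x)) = x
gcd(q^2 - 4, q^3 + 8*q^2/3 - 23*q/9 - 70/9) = q + 2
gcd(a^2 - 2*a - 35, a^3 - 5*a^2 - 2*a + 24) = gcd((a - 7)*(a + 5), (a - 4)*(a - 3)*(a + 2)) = 1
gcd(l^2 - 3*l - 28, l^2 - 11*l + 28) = l - 7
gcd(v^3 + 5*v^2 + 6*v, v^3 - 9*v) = v^2 + 3*v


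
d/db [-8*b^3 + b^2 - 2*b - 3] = -24*b^2 + 2*b - 2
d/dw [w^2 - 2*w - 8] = 2*w - 2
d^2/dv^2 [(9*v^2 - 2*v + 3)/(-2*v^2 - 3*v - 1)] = 4*(31*v^3 + 9*v^2 - 33*v - 18)/(8*v^6 + 36*v^5 + 66*v^4 + 63*v^3 + 33*v^2 + 9*v + 1)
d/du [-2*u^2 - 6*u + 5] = -4*u - 6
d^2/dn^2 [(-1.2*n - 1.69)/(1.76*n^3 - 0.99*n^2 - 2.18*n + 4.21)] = (-22.30272*n^5 - 50.274048*n^4 + 35.553936*n^3 + 135.665178*n^2 + 23.240316*n - 52.177334)/(5.451776*n^9 - 9.199872*n^8 - 15.083376*n^7 + 60.942981*n^6 - 25.330206*n^5 - 98.653533*n^4 + 137.739148*n^3 + 7.382235*n^2 - 115.915614*n + 74.618461)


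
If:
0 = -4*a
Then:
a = 0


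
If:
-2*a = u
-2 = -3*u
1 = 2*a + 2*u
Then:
No Solution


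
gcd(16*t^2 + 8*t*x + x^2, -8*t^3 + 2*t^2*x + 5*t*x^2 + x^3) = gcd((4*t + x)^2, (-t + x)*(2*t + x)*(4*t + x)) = 4*t + x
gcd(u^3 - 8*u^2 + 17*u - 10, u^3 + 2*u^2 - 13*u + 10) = u^2 - 3*u + 2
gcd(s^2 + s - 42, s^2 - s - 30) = s - 6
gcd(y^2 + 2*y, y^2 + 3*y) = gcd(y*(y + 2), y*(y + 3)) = y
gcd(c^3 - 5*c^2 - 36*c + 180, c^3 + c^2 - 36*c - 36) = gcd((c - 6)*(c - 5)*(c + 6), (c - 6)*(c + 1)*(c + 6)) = c^2 - 36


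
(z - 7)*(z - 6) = z^2 - 13*z + 42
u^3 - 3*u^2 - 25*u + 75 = (u - 5)*(u - 3)*(u + 5)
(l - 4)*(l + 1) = l^2 - 3*l - 4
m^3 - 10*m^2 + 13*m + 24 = (m - 8)*(m - 3)*(m + 1)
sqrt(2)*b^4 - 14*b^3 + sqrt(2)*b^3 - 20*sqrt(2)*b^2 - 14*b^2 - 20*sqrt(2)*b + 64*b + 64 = (b - 8*sqrt(2))*(b - sqrt(2))*(b + 2*sqrt(2))*(sqrt(2)*b + sqrt(2))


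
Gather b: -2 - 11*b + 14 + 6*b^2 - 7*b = 6*b^2 - 18*b + 12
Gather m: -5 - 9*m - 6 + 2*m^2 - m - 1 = 2*m^2 - 10*m - 12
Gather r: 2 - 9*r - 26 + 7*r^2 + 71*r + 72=7*r^2 + 62*r + 48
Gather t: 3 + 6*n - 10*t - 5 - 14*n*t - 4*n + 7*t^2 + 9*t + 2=2*n + 7*t^2 + t*(-14*n - 1)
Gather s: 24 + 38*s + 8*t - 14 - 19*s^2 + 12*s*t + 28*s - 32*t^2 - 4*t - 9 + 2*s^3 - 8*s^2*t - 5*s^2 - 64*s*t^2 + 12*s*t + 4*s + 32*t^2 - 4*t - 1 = 2*s^3 + s^2*(-8*t - 24) + s*(-64*t^2 + 24*t + 70)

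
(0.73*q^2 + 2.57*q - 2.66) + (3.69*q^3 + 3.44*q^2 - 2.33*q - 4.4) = 3.69*q^3 + 4.17*q^2 + 0.24*q - 7.06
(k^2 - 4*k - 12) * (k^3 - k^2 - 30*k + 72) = k^5 - 5*k^4 - 38*k^3 + 204*k^2 + 72*k - 864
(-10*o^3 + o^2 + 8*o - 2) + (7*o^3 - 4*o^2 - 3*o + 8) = -3*o^3 - 3*o^2 + 5*o + 6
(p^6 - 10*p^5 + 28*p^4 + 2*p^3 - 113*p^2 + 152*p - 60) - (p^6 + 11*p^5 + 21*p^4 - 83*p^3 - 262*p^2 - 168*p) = -21*p^5 + 7*p^4 + 85*p^3 + 149*p^2 + 320*p - 60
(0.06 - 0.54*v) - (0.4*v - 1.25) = 1.31 - 0.94*v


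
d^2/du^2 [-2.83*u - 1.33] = 0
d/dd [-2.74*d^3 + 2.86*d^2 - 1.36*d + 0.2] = -8.22*d^2 + 5.72*d - 1.36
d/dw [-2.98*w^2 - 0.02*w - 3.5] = -5.96*w - 0.02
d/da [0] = 0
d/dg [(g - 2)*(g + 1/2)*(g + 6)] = 3*g^2 + 9*g - 10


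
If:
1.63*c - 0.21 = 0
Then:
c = 0.13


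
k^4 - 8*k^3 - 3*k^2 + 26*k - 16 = (k - 8)*(k - 1)^2*(k + 2)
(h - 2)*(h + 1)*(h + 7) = h^3 + 6*h^2 - 9*h - 14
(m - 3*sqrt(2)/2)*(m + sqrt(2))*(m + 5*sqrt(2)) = m^3 + 9*sqrt(2)*m^2/2 - 8*m - 15*sqrt(2)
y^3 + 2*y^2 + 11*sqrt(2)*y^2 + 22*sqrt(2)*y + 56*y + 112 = (y + 2)*(y + 4*sqrt(2))*(y + 7*sqrt(2))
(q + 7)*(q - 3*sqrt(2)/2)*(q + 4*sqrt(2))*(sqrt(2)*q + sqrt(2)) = sqrt(2)*q^4 + 5*q^3 + 8*sqrt(2)*q^3 - 5*sqrt(2)*q^2 + 40*q^2 - 96*sqrt(2)*q + 35*q - 84*sqrt(2)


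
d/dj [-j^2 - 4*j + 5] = -2*j - 4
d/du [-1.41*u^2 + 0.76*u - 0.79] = 0.76 - 2.82*u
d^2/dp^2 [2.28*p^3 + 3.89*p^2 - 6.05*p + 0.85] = 13.68*p + 7.78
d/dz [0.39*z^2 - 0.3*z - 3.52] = 0.78*z - 0.3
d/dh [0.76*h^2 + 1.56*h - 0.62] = 1.52*h + 1.56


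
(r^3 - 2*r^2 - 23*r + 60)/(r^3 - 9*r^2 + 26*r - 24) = (r + 5)/(r - 2)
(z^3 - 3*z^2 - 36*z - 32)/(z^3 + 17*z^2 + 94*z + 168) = (z^2 - 7*z - 8)/(z^2 + 13*z + 42)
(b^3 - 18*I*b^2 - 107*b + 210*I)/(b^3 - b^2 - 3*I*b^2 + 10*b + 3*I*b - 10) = (b^2 - 13*I*b - 42)/(b^2 + b*(-1 + 2*I) - 2*I)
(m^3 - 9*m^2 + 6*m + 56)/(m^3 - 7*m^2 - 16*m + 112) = (m + 2)/(m + 4)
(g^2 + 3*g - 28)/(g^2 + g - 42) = (g - 4)/(g - 6)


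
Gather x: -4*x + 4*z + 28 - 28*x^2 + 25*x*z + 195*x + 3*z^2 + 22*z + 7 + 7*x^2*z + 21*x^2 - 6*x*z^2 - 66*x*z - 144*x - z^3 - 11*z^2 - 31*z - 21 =x^2*(7*z - 7) + x*(-6*z^2 - 41*z + 47) - z^3 - 8*z^2 - 5*z + 14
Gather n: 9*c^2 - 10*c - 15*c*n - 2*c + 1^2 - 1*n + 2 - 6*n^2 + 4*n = 9*c^2 - 12*c - 6*n^2 + n*(3 - 15*c) + 3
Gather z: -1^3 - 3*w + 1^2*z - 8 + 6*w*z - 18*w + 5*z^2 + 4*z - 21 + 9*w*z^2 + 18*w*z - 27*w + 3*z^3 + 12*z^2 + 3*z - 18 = -48*w + 3*z^3 + z^2*(9*w + 17) + z*(24*w + 8) - 48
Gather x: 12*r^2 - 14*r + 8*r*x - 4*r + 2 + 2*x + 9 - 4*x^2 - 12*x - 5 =12*r^2 - 18*r - 4*x^2 + x*(8*r - 10) + 6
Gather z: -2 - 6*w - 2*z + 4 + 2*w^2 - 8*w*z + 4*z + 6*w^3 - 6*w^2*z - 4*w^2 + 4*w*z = 6*w^3 - 2*w^2 - 6*w + z*(-6*w^2 - 4*w + 2) + 2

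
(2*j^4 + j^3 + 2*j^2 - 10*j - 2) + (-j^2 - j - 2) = 2*j^4 + j^3 + j^2 - 11*j - 4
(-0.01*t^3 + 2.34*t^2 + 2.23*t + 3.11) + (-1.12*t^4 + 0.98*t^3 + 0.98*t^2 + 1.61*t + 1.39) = -1.12*t^4 + 0.97*t^3 + 3.32*t^2 + 3.84*t + 4.5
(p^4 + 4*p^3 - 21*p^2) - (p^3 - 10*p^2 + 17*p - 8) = p^4 + 3*p^3 - 11*p^2 - 17*p + 8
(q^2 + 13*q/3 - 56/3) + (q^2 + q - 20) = 2*q^2 + 16*q/3 - 116/3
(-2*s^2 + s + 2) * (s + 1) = -2*s^3 - s^2 + 3*s + 2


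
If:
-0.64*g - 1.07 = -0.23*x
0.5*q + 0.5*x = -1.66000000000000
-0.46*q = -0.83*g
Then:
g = -1.74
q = -3.14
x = -0.18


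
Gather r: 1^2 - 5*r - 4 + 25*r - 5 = 20*r - 8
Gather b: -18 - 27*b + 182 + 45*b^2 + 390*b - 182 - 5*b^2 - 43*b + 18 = 40*b^2 + 320*b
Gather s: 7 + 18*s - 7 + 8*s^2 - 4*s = 8*s^2 + 14*s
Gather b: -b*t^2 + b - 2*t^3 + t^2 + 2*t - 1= b*(1 - t^2) - 2*t^3 + t^2 + 2*t - 1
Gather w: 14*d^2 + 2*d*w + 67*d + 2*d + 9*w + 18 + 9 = 14*d^2 + 69*d + w*(2*d + 9) + 27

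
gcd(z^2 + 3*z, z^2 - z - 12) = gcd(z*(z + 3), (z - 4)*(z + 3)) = z + 3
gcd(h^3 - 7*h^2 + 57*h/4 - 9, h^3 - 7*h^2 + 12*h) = h - 4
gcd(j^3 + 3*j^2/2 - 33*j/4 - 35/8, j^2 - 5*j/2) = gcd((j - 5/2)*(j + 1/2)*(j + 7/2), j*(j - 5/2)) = j - 5/2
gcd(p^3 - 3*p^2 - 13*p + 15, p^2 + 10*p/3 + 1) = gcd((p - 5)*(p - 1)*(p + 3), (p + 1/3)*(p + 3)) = p + 3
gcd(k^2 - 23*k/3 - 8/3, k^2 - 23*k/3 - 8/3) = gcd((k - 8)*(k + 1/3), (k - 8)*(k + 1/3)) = k^2 - 23*k/3 - 8/3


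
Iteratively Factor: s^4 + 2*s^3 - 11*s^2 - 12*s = (s - 3)*(s^3 + 5*s^2 + 4*s) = (s - 3)*(s + 1)*(s^2 + 4*s) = (s - 3)*(s + 1)*(s + 4)*(s)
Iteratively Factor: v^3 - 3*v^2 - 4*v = (v - 4)*(v^2 + v) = v*(v - 4)*(v + 1)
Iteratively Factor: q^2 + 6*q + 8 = (q + 4)*(q + 2)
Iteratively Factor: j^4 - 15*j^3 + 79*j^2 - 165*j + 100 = (j - 4)*(j^3 - 11*j^2 + 35*j - 25) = (j - 5)*(j - 4)*(j^2 - 6*j + 5) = (j - 5)*(j - 4)*(j - 1)*(j - 5)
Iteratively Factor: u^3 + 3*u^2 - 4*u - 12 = (u + 2)*(u^2 + u - 6) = (u + 2)*(u + 3)*(u - 2)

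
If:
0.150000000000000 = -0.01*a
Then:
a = -15.00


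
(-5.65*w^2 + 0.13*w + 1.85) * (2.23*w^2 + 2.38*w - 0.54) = -12.5995*w^4 - 13.1571*w^3 + 7.4859*w^2 + 4.3328*w - 0.999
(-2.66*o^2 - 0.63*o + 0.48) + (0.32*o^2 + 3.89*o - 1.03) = -2.34*o^2 + 3.26*o - 0.55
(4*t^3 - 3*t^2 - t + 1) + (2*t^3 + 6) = 6*t^3 - 3*t^2 - t + 7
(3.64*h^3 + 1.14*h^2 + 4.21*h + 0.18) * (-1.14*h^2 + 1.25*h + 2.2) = -4.1496*h^5 + 3.2504*h^4 + 4.6336*h^3 + 7.5653*h^2 + 9.487*h + 0.396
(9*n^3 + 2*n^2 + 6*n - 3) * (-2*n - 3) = -18*n^4 - 31*n^3 - 18*n^2 - 12*n + 9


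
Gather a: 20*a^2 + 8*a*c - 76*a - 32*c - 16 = 20*a^2 + a*(8*c - 76) - 32*c - 16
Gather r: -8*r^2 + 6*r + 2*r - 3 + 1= -8*r^2 + 8*r - 2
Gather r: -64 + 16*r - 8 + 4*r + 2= 20*r - 70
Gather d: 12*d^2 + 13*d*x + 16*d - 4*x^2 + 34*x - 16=12*d^2 + d*(13*x + 16) - 4*x^2 + 34*x - 16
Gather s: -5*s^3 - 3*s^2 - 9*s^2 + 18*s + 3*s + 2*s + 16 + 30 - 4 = -5*s^3 - 12*s^2 + 23*s + 42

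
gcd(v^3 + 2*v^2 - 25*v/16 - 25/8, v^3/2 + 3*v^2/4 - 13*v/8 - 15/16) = 1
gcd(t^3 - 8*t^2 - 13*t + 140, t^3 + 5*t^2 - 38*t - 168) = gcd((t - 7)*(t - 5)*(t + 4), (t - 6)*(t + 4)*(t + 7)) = t + 4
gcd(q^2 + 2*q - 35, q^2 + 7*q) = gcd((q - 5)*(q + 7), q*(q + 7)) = q + 7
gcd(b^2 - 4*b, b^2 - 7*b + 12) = b - 4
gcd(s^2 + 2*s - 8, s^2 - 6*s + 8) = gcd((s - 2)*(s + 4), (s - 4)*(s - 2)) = s - 2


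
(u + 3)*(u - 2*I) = u^2 + 3*u - 2*I*u - 6*I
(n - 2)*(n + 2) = n^2 - 4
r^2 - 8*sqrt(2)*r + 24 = (r - 6*sqrt(2))*(r - 2*sqrt(2))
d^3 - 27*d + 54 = (d - 3)^2*(d + 6)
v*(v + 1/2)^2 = v^3 + v^2 + v/4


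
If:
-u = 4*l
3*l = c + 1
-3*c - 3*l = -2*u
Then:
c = -11/20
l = 3/20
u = -3/5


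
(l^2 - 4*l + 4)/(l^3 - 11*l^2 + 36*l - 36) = (l - 2)/(l^2 - 9*l + 18)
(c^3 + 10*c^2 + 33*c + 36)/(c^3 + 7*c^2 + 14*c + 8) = (c^2 + 6*c + 9)/(c^2 + 3*c + 2)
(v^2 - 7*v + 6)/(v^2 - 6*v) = (v - 1)/v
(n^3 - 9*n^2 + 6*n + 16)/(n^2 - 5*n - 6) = (n^2 - 10*n + 16)/(n - 6)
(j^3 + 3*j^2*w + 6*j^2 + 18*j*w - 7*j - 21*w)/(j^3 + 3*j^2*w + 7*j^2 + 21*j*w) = (j - 1)/j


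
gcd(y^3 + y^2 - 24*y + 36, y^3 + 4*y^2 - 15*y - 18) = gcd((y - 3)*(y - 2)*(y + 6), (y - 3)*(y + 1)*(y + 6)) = y^2 + 3*y - 18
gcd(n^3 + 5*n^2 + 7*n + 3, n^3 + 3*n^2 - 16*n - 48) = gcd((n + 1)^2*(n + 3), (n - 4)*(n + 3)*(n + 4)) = n + 3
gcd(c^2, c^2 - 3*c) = c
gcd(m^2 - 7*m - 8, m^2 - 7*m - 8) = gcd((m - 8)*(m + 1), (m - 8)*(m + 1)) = m^2 - 7*m - 8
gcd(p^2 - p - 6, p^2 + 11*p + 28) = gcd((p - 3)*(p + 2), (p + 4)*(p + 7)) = 1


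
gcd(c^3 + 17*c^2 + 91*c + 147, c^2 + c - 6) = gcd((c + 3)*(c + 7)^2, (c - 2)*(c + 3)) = c + 3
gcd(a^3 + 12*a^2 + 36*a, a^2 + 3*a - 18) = a + 6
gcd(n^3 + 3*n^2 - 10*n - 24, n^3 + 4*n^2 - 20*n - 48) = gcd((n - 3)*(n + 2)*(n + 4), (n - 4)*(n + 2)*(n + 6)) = n + 2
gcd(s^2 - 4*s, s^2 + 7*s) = s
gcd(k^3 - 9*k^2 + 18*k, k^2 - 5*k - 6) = k - 6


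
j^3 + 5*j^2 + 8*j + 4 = (j + 1)*(j + 2)^2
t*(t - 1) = t^2 - t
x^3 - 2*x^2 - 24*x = x*(x - 6)*(x + 4)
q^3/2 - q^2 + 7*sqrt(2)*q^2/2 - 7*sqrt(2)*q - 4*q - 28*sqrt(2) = (q/2 + 1)*(q - 4)*(q + 7*sqrt(2))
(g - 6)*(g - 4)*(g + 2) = g^3 - 8*g^2 + 4*g + 48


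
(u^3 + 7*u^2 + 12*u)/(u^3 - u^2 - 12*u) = (u + 4)/(u - 4)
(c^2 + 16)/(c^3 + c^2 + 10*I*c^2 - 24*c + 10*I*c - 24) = (c - 4*I)/(c^2 + c*(1 + 6*I) + 6*I)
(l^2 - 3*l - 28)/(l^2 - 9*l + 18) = (l^2 - 3*l - 28)/(l^2 - 9*l + 18)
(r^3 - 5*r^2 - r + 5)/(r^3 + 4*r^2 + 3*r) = (r^2 - 6*r + 5)/(r*(r + 3))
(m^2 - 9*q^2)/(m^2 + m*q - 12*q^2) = (m + 3*q)/(m + 4*q)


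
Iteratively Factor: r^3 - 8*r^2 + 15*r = (r)*(r^2 - 8*r + 15) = r*(r - 5)*(r - 3)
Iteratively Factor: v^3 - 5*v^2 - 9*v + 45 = (v - 3)*(v^2 - 2*v - 15) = (v - 3)*(v + 3)*(v - 5)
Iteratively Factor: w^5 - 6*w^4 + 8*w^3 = (w)*(w^4 - 6*w^3 + 8*w^2) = w^2*(w^3 - 6*w^2 + 8*w) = w^3*(w^2 - 6*w + 8) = w^3*(w - 4)*(w - 2)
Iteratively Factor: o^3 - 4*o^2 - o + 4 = (o - 4)*(o^2 - 1) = (o - 4)*(o + 1)*(o - 1)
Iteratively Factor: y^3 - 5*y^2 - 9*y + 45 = (y + 3)*(y^2 - 8*y + 15) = (y - 3)*(y + 3)*(y - 5)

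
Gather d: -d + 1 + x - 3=-d + x - 2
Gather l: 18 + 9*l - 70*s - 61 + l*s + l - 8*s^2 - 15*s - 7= l*(s + 10) - 8*s^2 - 85*s - 50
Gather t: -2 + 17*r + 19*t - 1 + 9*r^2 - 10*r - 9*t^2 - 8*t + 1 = 9*r^2 + 7*r - 9*t^2 + 11*t - 2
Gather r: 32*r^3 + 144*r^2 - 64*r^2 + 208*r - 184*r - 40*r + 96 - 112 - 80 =32*r^3 + 80*r^2 - 16*r - 96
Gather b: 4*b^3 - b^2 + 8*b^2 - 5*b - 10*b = 4*b^3 + 7*b^2 - 15*b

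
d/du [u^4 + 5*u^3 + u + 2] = 4*u^3 + 15*u^2 + 1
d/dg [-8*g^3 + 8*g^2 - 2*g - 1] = -24*g^2 + 16*g - 2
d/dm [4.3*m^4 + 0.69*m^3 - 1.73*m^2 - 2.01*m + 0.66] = 17.2*m^3 + 2.07*m^2 - 3.46*m - 2.01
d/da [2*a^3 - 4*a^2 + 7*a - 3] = 6*a^2 - 8*a + 7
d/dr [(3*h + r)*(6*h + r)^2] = 3*(4*h + r)*(6*h + r)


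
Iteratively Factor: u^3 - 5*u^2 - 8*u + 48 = (u + 3)*(u^2 - 8*u + 16) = (u - 4)*(u + 3)*(u - 4)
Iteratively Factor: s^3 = (s)*(s^2) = s^2*(s)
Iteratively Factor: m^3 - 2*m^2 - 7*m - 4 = (m + 1)*(m^2 - 3*m - 4) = (m + 1)^2*(m - 4)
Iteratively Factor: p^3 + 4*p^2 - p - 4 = (p - 1)*(p^2 + 5*p + 4) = (p - 1)*(p + 4)*(p + 1)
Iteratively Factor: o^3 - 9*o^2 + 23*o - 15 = (o - 1)*(o^2 - 8*o + 15) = (o - 3)*(o - 1)*(o - 5)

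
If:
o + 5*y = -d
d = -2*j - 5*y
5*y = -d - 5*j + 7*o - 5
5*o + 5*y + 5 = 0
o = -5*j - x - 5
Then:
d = 95/11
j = 5/11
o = 10/11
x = -90/11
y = -21/11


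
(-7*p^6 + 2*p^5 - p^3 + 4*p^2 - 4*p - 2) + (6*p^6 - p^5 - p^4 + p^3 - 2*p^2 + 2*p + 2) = -p^6 + p^5 - p^4 + 2*p^2 - 2*p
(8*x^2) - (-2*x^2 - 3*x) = 10*x^2 + 3*x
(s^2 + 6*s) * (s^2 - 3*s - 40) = s^4 + 3*s^3 - 58*s^2 - 240*s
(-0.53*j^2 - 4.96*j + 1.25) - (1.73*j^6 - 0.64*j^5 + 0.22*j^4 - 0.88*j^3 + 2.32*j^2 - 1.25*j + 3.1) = -1.73*j^6 + 0.64*j^5 - 0.22*j^4 + 0.88*j^3 - 2.85*j^2 - 3.71*j - 1.85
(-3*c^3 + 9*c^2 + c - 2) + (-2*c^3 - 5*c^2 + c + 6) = -5*c^3 + 4*c^2 + 2*c + 4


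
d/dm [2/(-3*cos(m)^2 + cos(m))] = 2*(sin(m)/cos(m)^2 - 6*tan(m))/(3*cos(m) - 1)^2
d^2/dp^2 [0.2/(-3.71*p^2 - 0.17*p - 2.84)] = (5.50564*p^2 + 0.25228*p - 0.2*(7.42*p + 0.17)*(14.84*p + 0.34) + 4.21456)/(3.71*p^2 + 0.17*p + 2.84)^3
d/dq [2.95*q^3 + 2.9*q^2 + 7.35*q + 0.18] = 8.85*q^2 + 5.8*q + 7.35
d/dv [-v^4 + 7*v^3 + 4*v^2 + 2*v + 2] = -4*v^3 + 21*v^2 + 8*v + 2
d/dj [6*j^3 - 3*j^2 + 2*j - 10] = 18*j^2 - 6*j + 2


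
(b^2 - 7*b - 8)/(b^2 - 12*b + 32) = (b + 1)/(b - 4)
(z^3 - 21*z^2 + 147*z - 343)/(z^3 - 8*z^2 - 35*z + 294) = (z - 7)/(z + 6)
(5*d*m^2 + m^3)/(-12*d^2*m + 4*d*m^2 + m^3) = m*(5*d + m)/(-12*d^2 + 4*d*m + m^2)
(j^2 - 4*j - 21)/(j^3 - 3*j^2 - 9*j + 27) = (j - 7)/(j^2 - 6*j + 9)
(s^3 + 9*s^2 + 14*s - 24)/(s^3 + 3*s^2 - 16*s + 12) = (s + 4)/(s - 2)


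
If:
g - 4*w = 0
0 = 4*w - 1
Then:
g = 1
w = 1/4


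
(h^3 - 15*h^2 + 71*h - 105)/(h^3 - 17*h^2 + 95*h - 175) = (h - 3)/(h - 5)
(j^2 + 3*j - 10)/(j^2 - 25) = (j - 2)/(j - 5)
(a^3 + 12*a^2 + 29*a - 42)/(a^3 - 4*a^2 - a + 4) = (a^2 + 13*a + 42)/(a^2 - 3*a - 4)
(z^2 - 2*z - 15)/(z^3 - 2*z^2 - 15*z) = 1/z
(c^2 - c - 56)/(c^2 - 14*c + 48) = (c + 7)/(c - 6)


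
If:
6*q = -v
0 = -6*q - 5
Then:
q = -5/6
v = 5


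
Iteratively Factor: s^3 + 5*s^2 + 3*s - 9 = (s - 1)*(s^2 + 6*s + 9) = (s - 1)*(s + 3)*(s + 3)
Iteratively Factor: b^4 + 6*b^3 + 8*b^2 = (b + 2)*(b^3 + 4*b^2) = b*(b + 2)*(b^2 + 4*b) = b^2*(b + 2)*(b + 4)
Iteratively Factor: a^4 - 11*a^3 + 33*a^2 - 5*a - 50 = (a + 1)*(a^3 - 12*a^2 + 45*a - 50) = (a - 5)*(a + 1)*(a^2 - 7*a + 10) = (a - 5)^2*(a + 1)*(a - 2)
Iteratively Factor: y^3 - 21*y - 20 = (y - 5)*(y^2 + 5*y + 4) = (y - 5)*(y + 4)*(y + 1)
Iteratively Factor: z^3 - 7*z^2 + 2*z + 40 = (z + 2)*(z^2 - 9*z + 20) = (z - 5)*(z + 2)*(z - 4)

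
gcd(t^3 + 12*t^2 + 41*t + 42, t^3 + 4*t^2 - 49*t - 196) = t + 7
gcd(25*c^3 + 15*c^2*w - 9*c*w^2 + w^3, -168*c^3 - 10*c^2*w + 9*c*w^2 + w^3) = 1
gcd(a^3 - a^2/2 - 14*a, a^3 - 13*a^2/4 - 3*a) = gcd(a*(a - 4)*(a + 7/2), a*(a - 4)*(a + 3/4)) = a^2 - 4*a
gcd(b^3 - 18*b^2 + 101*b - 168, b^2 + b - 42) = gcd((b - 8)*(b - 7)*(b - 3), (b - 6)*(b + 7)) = 1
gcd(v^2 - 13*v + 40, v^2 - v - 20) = v - 5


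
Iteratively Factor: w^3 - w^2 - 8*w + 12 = (w - 2)*(w^2 + w - 6) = (w - 2)*(w + 3)*(w - 2)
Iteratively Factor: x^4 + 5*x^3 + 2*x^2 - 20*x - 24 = (x + 2)*(x^3 + 3*x^2 - 4*x - 12) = (x - 2)*(x + 2)*(x^2 + 5*x + 6) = (x - 2)*(x + 2)*(x + 3)*(x + 2)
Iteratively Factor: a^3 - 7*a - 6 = (a + 2)*(a^2 - 2*a - 3) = (a + 1)*(a + 2)*(a - 3)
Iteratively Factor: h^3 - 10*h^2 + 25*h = (h - 5)*(h^2 - 5*h) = h*(h - 5)*(h - 5)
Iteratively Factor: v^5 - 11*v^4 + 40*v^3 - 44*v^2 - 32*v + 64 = (v - 2)*(v^4 - 9*v^3 + 22*v^2 - 32) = (v - 4)*(v - 2)*(v^3 - 5*v^2 + 2*v + 8) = (v - 4)*(v - 2)^2*(v^2 - 3*v - 4) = (v - 4)^2*(v - 2)^2*(v + 1)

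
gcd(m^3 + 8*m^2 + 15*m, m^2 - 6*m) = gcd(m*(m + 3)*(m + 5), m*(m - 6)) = m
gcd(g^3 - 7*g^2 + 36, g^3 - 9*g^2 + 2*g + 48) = g^2 - g - 6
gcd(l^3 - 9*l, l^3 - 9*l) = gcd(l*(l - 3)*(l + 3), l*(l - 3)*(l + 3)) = l^3 - 9*l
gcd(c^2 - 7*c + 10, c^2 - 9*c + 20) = c - 5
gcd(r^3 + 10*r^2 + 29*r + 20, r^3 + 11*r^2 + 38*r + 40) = r^2 + 9*r + 20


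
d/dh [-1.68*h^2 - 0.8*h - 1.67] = -3.36*h - 0.8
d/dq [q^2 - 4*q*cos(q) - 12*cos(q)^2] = 4*q*sin(q) + 2*q + 12*sin(2*q) - 4*cos(q)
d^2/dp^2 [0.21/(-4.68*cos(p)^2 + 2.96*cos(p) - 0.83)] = (18.398016*(1 - cos(p)^2)^2 - 8.727264*cos(p)^3 + 7.77604799999999*cos(p)^2 + 17.970456*cos(p) - 20.44644)/(4.68*cos(p)^2 - 2.96*cos(p) + 0.83)^3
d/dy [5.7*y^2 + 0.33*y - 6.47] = 11.4*y + 0.33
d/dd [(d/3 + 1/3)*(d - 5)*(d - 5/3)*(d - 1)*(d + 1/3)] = 5*d^4/3 - 76*d^3/9 + 46*d^2/9 + 164*d/27 - 55/27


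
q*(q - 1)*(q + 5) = q^3 + 4*q^2 - 5*q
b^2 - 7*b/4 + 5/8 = (b - 5/4)*(b - 1/2)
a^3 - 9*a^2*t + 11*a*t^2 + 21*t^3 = (a - 7*t)*(a - 3*t)*(a + t)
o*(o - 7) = o^2 - 7*o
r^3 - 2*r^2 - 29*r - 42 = (r - 7)*(r + 2)*(r + 3)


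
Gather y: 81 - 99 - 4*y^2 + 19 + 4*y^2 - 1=0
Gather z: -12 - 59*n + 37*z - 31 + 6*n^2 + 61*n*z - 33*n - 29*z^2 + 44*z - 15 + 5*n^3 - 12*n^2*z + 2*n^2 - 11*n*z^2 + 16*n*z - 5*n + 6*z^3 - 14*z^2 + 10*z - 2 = 5*n^3 + 8*n^2 - 97*n + 6*z^3 + z^2*(-11*n - 43) + z*(-12*n^2 + 77*n + 91) - 60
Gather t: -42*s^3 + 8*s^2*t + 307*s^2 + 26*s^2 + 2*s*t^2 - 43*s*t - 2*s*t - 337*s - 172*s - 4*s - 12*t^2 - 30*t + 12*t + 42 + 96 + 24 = -42*s^3 + 333*s^2 - 513*s + t^2*(2*s - 12) + t*(8*s^2 - 45*s - 18) + 162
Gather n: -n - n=-2*n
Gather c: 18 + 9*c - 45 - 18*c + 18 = -9*c - 9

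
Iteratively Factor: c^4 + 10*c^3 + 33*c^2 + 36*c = (c + 3)*(c^3 + 7*c^2 + 12*c) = (c + 3)^2*(c^2 + 4*c) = c*(c + 3)^2*(c + 4)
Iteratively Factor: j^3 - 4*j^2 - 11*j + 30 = (j + 3)*(j^2 - 7*j + 10) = (j - 2)*(j + 3)*(j - 5)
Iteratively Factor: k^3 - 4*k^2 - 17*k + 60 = (k + 4)*(k^2 - 8*k + 15) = (k - 5)*(k + 4)*(k - 3)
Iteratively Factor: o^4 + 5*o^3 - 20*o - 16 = (o + 2)*(o^3 + 3*o^2 - 6*o - 8) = (o + 1)*(o + 2)*(o^2 + 2*o - 8) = (o - 2)*(o + 1)*(o + 2)*(o + 4)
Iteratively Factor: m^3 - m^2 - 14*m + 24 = (m - 3)*(m^2 + 2*m - 8) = (m - 3)*(m - 2)*(m + 4)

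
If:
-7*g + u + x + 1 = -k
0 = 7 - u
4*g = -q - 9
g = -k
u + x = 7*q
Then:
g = -31/18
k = 31/18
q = -19/9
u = 7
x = -196/9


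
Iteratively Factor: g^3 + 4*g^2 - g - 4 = (g + 1)*(g^2 + 3*g - 4) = (g - 1)*(g + 1)*(g + 4)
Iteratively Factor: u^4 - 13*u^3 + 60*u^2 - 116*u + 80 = (u - 2)*(u^3 - 11*u^2 + 38*u - 40) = (u - 5)*(u - 2)*(u^2 - 6*u + 8) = (u - 5)*(u - 2)^2*(u - 4)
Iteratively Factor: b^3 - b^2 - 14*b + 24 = (b + 4)*(b^2 - 5*b + 6) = (b - 2)*(b + 4)*(b - 3)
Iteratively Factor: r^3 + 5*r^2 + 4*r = (r)*(r^2 + 5*r + 4) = r*(r + 4)*(r + 1)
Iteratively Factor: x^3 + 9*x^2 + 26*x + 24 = (x + 2)*(x^2 + 7*x + 12) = (x + 2)*(x + 4)*(x + 3)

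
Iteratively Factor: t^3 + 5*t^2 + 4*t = (t)*(t^2 + 5*t + 4) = t*(t + 4)*(t + 1)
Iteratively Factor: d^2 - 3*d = (d - 3)*(d)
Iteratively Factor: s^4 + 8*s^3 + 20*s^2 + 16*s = (s)*(s^3 + 8*s^2 + 20*s + 16) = s*(s + 4)*(s^2 + 4*s + 4) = s*(s + 2)*(s + 4)*(s + 2)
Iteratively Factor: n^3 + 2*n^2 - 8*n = (n - 2)*(n^2 + 4*n) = n*(n - 2)*(n + 4)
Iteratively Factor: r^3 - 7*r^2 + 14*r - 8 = (r - 1)*(r^2 - 6*r + 8) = (r - 4)*(r - 1)*(r - 2)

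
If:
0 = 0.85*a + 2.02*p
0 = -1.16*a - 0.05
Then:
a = -0.04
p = 0.02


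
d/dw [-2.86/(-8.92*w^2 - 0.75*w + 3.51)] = (-51.0224*w - 2.145)/(8.92*w^2 + 0.75*w - 3.51)^2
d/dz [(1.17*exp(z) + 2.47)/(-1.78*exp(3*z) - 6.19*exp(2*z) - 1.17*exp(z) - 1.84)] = (4.1652*exp(3*z) + 20.4321*exp(2*z) + 30.5786*exp(z) + 0.7371)*exp(z)/(3.1684*exp(6*z) + 22.0364*exp(5*z) + 42.4813*exp(4*z) + 21.035*exp(3*z) + 24.1481*exp(2*z) + 4.3056*exp(z) + 3.3856)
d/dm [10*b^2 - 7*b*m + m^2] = -7*b + 2*m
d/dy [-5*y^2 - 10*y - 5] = -10*y - 10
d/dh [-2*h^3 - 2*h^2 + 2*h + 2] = -6*h^2 - 4*h + 2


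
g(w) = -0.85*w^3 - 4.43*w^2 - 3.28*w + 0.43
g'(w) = -2.55*w^2 - 8.86*w - 3.28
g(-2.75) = -6.37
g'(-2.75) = 1.80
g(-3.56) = -5.69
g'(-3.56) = -4.06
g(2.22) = -37.98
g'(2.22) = -35.52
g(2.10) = -33.87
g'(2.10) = -33.13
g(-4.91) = 10.35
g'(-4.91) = -21.25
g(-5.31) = 20.20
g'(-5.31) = -28.13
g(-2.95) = -6.62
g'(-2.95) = 0.67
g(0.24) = -0.62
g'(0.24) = -5.55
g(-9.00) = 290.77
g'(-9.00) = -130.09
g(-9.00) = 290.77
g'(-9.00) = -130.09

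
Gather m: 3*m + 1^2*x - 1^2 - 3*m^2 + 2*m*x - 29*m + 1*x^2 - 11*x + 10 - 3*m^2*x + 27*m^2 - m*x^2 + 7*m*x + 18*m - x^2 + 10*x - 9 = m^2*(24 - 3*x) + m*(-x^2 + 9*x - 8)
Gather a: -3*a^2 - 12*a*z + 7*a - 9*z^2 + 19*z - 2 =-3*a^2 + a*(7 - 12*z) - 9*z^2 + 19*z - 2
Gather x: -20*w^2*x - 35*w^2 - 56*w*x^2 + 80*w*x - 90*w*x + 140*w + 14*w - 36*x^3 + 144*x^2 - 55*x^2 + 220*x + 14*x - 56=-35*w^2 + 154*w - 36*x^3 + x^2*(89 - 56*w) + x*(-20*w^2 - 10*w + 234) - 56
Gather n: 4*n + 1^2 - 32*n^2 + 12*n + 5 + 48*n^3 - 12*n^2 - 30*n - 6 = 48*n^3 - 44*n^2 - 14*n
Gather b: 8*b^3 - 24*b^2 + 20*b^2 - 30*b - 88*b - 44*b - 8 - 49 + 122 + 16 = 8*b^3 - 4*b^2 - 162*b + 81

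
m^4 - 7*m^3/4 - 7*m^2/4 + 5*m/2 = m*(m - 2)*(m - 1)*(m + 5/4)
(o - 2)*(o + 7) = o^2 + 5*o - 14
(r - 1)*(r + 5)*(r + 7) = r^3 + 11*r^2 + 23*r - 35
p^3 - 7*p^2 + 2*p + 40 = (p - 5)*(p - 4)*(p + 2)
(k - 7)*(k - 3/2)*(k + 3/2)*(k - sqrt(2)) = k^4 - 7*k^3 - sqrt(2)*k^3 - 9*k^2/4 + 7*sqrt(2)*k^2 + 9*sqrt(2)*k/4 + 63*k/4 - 63*sqrt(2)/4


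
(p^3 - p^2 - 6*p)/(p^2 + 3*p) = (p^2 - p - 6)/(p + 3)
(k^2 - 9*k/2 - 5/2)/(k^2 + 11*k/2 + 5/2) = (k - 5)/(k + 5)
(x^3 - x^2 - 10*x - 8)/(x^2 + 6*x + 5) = (x^2 - 2*x - 8)/(x + 5)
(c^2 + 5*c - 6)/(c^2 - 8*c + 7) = (c + 6)/(c - 7)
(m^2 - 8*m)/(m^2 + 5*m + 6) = m*(m - 8)/(m^2 + 5*m + 6)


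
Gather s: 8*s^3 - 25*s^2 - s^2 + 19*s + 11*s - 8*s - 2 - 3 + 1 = 8*s^3 - 26*s^2 + 22*s - 4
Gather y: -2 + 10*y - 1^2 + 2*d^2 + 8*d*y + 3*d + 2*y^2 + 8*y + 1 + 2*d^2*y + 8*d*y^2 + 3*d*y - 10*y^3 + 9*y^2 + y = 2*d^2 + 3*d - 10*y^3 + y^2*(8*d + 11) + y*(2*d^2 + 11*d + 19) - 2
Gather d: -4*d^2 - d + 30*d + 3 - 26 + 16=-4*d^2 + 29*d - 7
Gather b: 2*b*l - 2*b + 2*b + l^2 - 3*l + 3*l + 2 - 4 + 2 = 2*b*l + l^2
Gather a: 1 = 1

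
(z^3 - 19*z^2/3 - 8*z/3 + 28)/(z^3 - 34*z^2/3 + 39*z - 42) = (z + 2)/(z - 3)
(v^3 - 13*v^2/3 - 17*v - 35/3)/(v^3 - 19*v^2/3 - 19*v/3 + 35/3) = (v + 1)/(v - 1)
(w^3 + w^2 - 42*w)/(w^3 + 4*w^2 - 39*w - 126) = w/(w + 3)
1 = 1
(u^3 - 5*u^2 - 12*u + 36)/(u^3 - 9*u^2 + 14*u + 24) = (u^2 + u - 6)/(u^2 - 3*u - 4)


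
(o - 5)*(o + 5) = o^2 - 25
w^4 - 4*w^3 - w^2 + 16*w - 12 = (w - 3)*(w - 2)*(w - 1)*(w + 2)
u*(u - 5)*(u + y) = u^3 + u^2*y - 5*u^2 - 5*u*y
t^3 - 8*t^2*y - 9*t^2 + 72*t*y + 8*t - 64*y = (t - 8)*(t - 1)*(t - 8*y)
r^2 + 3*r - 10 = (r - 2)*(r + 5)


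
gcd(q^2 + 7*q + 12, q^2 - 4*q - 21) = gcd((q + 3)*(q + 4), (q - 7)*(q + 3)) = q + 3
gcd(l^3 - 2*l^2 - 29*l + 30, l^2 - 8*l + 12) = l - 6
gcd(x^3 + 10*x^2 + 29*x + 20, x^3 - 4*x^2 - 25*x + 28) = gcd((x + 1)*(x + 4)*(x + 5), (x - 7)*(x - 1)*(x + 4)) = x + 4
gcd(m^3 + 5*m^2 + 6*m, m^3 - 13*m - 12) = m + 3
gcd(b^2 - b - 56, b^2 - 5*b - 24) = b - 8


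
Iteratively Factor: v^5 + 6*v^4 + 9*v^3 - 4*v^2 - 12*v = (v + 3)*(v^4 + 3*v^3 - 4*v) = (v - 1)*(v + 3)*(v^3 + 4*v^2 + 4*v) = (v - 1)*(v + 2)*(v + 3)*(v^2 + 2*v) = (v - 1)*(v + 2)^2*(v + 3)*(v)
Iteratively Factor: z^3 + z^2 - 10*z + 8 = (z + 4)*(z^2 - 3*z + 2) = (z - 2)*(z + 4)*(z - 1)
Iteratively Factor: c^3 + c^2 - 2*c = (c)*(c^2 + c - 2) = c*(c + 2)*(c - 1)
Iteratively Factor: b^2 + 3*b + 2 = (b + 2)*(b + 1)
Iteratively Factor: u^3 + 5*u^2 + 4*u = (u + 4)*(u^2 + u) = u*(u + 4)*(u + 1)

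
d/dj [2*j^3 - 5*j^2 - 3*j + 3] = 6*j^2 - 10*j - 3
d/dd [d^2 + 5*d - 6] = 2*d + 5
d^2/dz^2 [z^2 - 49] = 2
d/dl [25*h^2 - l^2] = -2*l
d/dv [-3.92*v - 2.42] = -3.92000000000000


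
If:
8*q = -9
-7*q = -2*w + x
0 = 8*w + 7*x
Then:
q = -9/8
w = -441/176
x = 63/22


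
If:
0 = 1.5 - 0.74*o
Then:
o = 2.03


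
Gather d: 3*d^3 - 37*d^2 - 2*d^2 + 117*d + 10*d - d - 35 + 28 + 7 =3*d^3 - 39*d^2 + 126*d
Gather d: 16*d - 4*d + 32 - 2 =12*d + 30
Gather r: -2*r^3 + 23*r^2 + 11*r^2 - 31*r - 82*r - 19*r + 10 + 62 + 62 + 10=-2*r^3 + 34*r^2 - 132*r + 144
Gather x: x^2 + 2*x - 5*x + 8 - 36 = x^2 - 3*x - 28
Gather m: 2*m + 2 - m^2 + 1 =-m^2 + 2*m + 3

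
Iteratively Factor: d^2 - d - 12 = (d - 4)*(d + 3)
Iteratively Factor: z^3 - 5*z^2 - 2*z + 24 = (z - 3)*(z^2 - 2*z - 8) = (z - 3)*(z + 2)*(z - 4)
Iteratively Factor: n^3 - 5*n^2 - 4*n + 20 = (n + 2)*(n^2 - 7*n + 10) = (n - 5)*(n + 2)*(n - 2)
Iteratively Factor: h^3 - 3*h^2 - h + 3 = (h - 1)*(h^2 - 2*h - 3) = (h - 3)*(h - 1)*(h + 1)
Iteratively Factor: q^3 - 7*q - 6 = (q + 2)*(q^2 - 2*q - 3) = (q + 1)*(q + 2)*(q - 3)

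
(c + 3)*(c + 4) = c^2 + 7*c + 12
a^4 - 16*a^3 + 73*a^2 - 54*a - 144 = (a - 8)*(a - 6)*(a - 3)*(a + 1)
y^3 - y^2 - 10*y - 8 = (y - 4)*(y + 1)*(y + 2)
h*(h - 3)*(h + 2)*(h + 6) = h^4 + 5*h^3 - 12*h^2 - 36*h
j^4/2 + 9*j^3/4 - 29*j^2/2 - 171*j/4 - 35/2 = (j/2 + 1)*(j - 5)*(j + 1/2)*(j + 7)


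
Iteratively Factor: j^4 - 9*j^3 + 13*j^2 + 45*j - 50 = (j - 1)*(j^3 - 8*j^2 + 5*j + 50) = (j - 5)*(j - 1)*(j^2 - 3*j - 10) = (j - 5)*(j - 1)*(j + 2)*(j - 5)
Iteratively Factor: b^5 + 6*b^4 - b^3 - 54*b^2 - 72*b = (b)*(b^4 + 6*b^3 - b^2 - 54*b - 72) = b*(b - 3)*(b^3 + 9*b^2 + 26*b + 24) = b*(b - 3)*(b + 3)*(b^2 + 6*b + 8) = b*(b - 3)*(b + 3)*(b + 4)*(b + 2)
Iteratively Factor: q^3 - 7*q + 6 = (q - 2)*(q^2 + 2*q - 3) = (q - 2)*(q - 1)*(q + 3)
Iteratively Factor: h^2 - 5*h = (h)*(h - 5)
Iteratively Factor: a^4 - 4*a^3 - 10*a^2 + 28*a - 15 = (a - 1)*(a^3 - 3*a^2 - 13*a + 15) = (a - 1)^2*(a^2 - 2*a - 15) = (a - 5)*(a - 1)^2*(a + 3)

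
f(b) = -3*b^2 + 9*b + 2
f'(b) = 9 - 6*b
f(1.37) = 8.70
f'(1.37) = 0.78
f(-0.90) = -8.53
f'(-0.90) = 14.40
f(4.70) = -21.97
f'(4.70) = -19.20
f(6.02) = -52.54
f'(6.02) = -27.12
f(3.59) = -4.35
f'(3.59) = -12.54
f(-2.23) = -32.99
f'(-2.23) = 22.38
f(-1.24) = -13.77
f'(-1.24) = 16.44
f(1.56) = 8.74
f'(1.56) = -0.36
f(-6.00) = -160.00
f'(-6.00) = 45.00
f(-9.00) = -322.00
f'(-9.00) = 63.00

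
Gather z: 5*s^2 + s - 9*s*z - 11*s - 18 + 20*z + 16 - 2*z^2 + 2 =5*s^2 - 10*s - 2*z^2 + z*(20 - 9*s)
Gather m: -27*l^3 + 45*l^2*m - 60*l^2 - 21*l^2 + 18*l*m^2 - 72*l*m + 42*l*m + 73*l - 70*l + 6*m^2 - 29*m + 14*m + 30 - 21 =-27*l^3 - 81*l^2 + 3*l + m^2*(18*l + 6) + m*(45*l^2 - 30*l - 15) + 9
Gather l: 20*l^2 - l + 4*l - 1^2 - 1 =20*l^2 + 3*l - 2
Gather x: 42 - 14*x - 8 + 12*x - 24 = 10 - 2*x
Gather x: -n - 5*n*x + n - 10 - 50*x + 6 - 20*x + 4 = x*(-5*n - 70)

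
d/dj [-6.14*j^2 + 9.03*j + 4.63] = 9.03 - 12.28*j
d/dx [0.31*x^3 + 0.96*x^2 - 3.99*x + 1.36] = 0.93*x^2 + 1.92*x - 3.99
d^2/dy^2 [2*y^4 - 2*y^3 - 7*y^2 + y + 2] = 24*y^2 - 12*y - 14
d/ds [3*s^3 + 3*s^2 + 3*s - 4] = 9*s^2 + 6*s + 3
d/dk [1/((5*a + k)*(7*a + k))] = 2*(-6*a - k)/(1225*a^4 + 840*a^3*k + 214*a^2*k^2 + 24*a*k^3 + k^4)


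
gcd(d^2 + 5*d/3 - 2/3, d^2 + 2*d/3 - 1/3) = d - 1/3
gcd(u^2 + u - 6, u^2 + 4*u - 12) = u - 2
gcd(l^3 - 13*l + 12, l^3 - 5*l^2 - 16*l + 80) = l + 4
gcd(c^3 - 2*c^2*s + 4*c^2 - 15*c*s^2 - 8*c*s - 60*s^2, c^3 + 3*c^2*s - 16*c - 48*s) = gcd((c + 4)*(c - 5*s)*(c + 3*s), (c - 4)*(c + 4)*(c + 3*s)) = c^2 + 3*c*s + 4*c + 12*s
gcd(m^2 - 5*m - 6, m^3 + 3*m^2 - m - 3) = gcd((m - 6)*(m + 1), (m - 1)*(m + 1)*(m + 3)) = m + 1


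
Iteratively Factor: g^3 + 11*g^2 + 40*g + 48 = (g + 4)*(g^2 + 7*g + 12) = (g + 4)^2*(g + 3)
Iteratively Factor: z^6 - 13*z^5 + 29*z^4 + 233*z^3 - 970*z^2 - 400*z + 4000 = (z + 4)*(z^5 - 17*z^4 + 97*z^3 - 155*z^2 - 350*z + 1000) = (z - 5)*(z + 4)*(z^4 - 12*z^3 + 37*z^2 + 30*z - 200) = (z - 5)*(z + 2)*(z + 4)*(z^3 - 14*z^2 + 65*z - 100) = (z - 5)^2*(z + 2)*(z + 4)*(z^2 - 9*z + 20) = (z - 5)^2*(z - 4)*(z + 2)*(z + 4)*(z - 5)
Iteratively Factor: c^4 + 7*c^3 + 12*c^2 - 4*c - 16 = (c - 1)*(c^3 + 8*c^2 + 20*c + 16) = (c - 1)*(c + 2)*(c^2 + 6*c + 8) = (c - 1)*(c + 2)*(c + 4)*(c + 2)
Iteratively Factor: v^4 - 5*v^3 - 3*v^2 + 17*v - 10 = (v + 2)*(v^3 - 7*v^2 + 11*v - 5) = (v - 1)*(v + 2)*(v^2 - 6*v + 5) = (v - 1)^2*(v + 2)*(v - 5)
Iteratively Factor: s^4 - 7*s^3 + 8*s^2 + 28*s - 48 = (s - 2)*(s^3 - 5*s^2 - 2*s + 24) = (s - 2)*(s + 2)*(s^2 - 7*s + 12) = (s - 4)*(s - 2)*(s + 2)*(s - 3)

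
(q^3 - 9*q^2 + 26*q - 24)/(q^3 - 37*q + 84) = (q - 2)/(q + 7)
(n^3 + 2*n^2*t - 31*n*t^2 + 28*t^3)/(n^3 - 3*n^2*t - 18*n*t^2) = (-n^3 - 2*n^2*t + 31*n*t^2 - 28*t^3)/(n*(-n^2 + 3*n*t + 18*t^2))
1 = 1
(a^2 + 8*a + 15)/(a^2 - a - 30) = (a + 3)/(a - 6)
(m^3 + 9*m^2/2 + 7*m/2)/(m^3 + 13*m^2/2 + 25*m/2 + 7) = m/(m + 2)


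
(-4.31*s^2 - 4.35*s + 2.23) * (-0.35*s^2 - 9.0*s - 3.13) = 1.5085*s^4 + 40.3125*s^3 + 51.8598*s^2 - 6.4545*s - 6.9799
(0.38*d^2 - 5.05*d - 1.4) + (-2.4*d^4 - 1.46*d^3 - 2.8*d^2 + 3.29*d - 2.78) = -2.4*d^4 - 1.46*d^3 - 2.42*d^2 - 1.76*d - 4.18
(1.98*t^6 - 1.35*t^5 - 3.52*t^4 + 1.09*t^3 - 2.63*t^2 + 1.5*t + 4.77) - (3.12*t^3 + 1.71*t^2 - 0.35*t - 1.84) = 1.98*t^6 - 1.35*t^5 - 3.52*t^4 - 2.03*t^3 - 4.34*t^2 + 1.85*t + 6.61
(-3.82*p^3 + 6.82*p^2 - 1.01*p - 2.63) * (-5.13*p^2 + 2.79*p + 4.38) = 19.5966*p^5 - 45.6444*p^4 + 7.4775*p^3 + 40.5456*p^2 - 11.7615*p - 11.5194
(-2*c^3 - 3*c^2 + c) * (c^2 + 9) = -2*c^5 - 3*c^4 - 17*c^3 - 27*c^2 + 9*c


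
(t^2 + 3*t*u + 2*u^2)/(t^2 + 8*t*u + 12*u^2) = (t + u)/(t + 6*u)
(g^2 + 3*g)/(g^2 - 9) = g/(g - 3)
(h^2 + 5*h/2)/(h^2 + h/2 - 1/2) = h*(2*h + 5)/(2*h^2 + h - 1)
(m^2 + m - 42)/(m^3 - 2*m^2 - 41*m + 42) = (m^2 + m - 42)/(m^3 - 2*m^2 - 41*m + 42)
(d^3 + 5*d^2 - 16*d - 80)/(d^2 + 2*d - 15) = (d^2 - 16)/(d - 3)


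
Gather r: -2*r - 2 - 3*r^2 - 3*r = -3*r^2 - 5*r - 2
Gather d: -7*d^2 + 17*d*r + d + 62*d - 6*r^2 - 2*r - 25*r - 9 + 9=-7*d^2 + d*(17*r + 63) - 6*r^2 - 27*r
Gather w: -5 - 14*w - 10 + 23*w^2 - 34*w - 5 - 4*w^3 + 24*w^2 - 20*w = -4*w^3 + 47*w^2 - 68*w - 20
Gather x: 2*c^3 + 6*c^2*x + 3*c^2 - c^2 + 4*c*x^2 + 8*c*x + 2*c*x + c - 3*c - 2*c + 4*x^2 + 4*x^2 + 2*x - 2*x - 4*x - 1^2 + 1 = 2*c^3 + 2*c^2 - 4*c + x^2*(4*c + 8) + x*(6*c^2 + 10*c - 4)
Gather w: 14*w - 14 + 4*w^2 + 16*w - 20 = 4*w^2 + 30*w - 34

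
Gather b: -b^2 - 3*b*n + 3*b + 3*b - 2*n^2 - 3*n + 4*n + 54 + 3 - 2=-b^2 + b*(6 - 3*n) - 2*n^2 + n + 55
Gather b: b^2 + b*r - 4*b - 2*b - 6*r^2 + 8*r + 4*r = b^2 + b*(r - 6) - 6*r^2 + 12*r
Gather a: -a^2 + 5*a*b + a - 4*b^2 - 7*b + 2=-a^2 + a*(5*b + 1) - 4*b^2 - 7*b + 2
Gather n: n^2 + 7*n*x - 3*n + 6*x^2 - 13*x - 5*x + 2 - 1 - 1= n^2 + n*(7*x - 3) + 6*x^2 - 18*x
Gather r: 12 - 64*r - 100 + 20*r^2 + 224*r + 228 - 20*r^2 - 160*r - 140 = 0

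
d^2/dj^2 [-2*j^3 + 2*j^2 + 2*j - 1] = 4 - 12*j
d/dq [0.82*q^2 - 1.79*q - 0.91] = 1.64*q - 1.79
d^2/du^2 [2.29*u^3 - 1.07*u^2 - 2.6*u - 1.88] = 13.74*u - 2.14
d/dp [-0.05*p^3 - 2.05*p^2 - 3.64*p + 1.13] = -0.15*p^2 - 4.1*p - 3.64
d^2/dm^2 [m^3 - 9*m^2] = 6*m - 18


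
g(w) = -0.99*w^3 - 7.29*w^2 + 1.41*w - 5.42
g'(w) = -2.97*w^2 - 14.58*w + 1.41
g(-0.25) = -6.21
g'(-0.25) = 4.87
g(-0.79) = -10.60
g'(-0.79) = 11.07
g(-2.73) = -43.46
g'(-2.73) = 19.08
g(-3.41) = -55.74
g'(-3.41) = 16.59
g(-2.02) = -29.85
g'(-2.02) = 18.74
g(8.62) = -1169.04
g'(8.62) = -344.95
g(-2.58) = -40.58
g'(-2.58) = 19.26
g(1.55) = -24.44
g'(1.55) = -28.32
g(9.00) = -1304.93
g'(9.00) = -370.38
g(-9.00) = 113.11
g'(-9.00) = -107.94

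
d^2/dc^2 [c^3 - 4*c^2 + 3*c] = 6*c - 8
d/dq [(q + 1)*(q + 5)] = 2*q + 6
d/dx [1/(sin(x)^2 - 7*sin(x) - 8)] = (7 - 2*sin(x))*cos(x)/((sin(x) - 8)^2*(sin(x) + 1)^2)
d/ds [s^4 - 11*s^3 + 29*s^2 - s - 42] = 4*s^3 - 33*s^2 + 58*s - 1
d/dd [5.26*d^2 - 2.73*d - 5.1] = 10.52*d - 2.73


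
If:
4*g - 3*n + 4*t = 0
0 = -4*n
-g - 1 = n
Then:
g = -1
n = 0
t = 1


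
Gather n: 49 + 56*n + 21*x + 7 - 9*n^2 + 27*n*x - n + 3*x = -9*n^2 + n*(27*x + 55) + 24*x + 56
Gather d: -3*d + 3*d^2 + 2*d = 3*d^2 - d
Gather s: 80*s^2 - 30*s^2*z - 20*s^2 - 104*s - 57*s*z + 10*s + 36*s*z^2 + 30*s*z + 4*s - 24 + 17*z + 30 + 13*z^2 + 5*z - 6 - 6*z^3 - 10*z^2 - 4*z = s^2*(60 - 30*z) + s*(36*z^2 - 27*z - 90) - 6*z^3 + 3*z^2 + 18*z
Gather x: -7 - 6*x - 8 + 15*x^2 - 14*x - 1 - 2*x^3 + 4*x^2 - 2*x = -2*x^3 + 19*x^2 - 22*x - 16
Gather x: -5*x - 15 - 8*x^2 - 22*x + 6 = -8*x^2 - 27*x - 9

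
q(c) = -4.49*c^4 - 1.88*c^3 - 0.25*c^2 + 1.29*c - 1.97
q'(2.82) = -447.74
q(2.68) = -268.12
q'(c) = -17.96*c^3 - 5.64*c^2 - 0.5*c + 1.29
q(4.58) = -2157.56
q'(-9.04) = 12813.09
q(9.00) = -30840.02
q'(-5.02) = 2133.72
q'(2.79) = -434.06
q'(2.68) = -386.27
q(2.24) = -134.51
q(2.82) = -326.43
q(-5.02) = -2628.33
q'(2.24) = -229.99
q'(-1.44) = 43.94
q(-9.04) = -28631.29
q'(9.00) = -13552.89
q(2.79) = -313.21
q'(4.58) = -1844.76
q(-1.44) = -18.04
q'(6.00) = -4084.11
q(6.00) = -6228.35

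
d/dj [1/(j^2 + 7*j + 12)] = (-2*j - 7)/(j^2 + 7*j + 12)^2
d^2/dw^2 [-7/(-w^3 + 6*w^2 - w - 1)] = 14*(3*(2 - w)*(w^3 - 6*w^2 + w + 1) + (3*w^2 - 12*w + 1)^2)/(w^3 - 6*w^2 + w + 1)^3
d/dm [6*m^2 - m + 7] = 12*m - 1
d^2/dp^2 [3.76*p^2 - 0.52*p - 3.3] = 7.52000000000000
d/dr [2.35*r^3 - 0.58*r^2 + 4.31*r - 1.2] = 7.05*r^2 - 1.16*r + 4.31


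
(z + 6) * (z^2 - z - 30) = z^3 + 5*z^2 - 36*z - 180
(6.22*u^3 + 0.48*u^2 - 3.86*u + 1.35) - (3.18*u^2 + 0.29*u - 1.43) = 6.22*u^3 - 2.7*u^2 - 4.15*u + 2.78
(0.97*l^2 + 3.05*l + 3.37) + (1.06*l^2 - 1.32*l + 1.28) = 2.03*l^2 + 1.73*l + 4.65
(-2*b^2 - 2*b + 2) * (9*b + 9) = -18*b^3 - 36*b^2 + 18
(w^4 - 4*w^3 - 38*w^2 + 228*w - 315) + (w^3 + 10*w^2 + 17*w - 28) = w^4 - 3*w^3 - 28*w^2 + 245*w - 343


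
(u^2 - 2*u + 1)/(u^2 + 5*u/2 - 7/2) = 2*(u - 1)/(2*u + 7)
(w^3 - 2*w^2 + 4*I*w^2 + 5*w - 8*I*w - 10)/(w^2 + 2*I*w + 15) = (w^2 - w*(2 + I) + 2*I)/(w - 3*I)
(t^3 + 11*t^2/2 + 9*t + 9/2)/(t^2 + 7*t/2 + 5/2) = (2*t^2 + 9*t + 9)/(2*t + 5)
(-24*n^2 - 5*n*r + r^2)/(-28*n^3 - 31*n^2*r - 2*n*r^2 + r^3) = (24*n^2 + 5*n*r - r^2)/(28*n^3 + 31*n^2*r + 2*n*r^2 - r^3)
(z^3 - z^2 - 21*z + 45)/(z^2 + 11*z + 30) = (z^2 - 6*z + 9)/(z + 6)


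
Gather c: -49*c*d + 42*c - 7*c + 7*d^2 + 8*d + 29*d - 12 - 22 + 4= c*(35 - 49*d) + 7*d^2 + 37*d - 30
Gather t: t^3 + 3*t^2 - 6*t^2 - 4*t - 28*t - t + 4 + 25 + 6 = t^3 - 3*t^2 - 33*t + 35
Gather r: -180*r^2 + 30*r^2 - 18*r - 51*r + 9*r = -150*r^2 - 60*r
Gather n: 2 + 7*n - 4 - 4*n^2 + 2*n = -4*n^2 + 9*n - 2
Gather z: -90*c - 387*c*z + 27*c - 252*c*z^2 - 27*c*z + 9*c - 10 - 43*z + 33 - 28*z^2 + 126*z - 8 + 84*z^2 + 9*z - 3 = -54*c + z^2*(56 - 252*c) + z*(92 - 414*c) + 12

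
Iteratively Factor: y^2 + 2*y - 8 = (y + 4)*(y - 2)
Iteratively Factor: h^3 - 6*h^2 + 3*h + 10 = (h - 2)*(h^2 - 4*h - 5) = (h - 5)*(h - 2)*(h + 1)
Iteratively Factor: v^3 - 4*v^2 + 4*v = (v)*(v^2 - 4*v + 4) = v*(v - 2)*(v - 2)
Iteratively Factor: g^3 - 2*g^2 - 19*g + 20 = (g - 5)*(g^2 + 3*g - 4) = (g - 5)*(g - 1)*(g + 4)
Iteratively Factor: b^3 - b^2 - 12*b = (b - 4)*(b^2 + 3*b) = (b - 4)*(b + 3)*(b)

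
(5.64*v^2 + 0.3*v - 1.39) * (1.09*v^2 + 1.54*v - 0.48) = 6.1476*v^4 + 9.0126*v^3 - 3.7603*v^2 - 2.2846*v + 0.6672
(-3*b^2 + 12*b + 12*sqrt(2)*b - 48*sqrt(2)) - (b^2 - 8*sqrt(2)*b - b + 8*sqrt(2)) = -4*b^2 + 13*b + 20*sqrt(2)*b - 56*sqrt(2)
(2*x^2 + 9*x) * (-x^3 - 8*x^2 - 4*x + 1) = -2*x^5 - 25*x^4 - 80*x^3 - 34*x^2 + 9*x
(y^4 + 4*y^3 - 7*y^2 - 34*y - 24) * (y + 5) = y^5 + 9*y^4 + 13*y^3 - 69*y^2 - 194*y - 120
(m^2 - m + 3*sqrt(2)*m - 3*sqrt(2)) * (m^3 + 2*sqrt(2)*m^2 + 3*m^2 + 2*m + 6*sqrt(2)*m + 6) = m^5 + 2*m^4 + 5*sqrt(2)*m^4 + 11*m^3 + 10*sqrt(2)*m^3 - 9*sqrt(2)*m^2 + 28*m^2 - 42*m + 12*sqrt(2)*m - 18*sqrt(2)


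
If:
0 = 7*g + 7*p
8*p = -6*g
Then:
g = 0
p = 0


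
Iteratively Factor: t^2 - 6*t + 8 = (t - 4)*(t - 2)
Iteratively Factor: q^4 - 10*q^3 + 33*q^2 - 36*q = (q - 3)*(q^3 - 7*q^2 + 12*q) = (q - 3)^2*(q^2 - 4*q) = (q - 4)*(q - 3)^2*(q)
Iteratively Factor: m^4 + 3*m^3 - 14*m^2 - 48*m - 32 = (m + 2)*(m^3 + m^2 - 16*m - 16) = (m + 2)*(m + 4)*(m^2 - 3*m - 4) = (m - 4)*(m + 2)*(m + 4)*(m + 1)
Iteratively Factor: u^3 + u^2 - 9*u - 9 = (u + 1)*(u^2 - 9) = (u + 1)*(u + 3)*(u - 3)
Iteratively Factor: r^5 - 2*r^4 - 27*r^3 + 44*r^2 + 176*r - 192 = (r - 1)*(r^4 - r^3 - 28*r^2 + 16*r + 192) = (r - 1)*(r + 4)*(r^3 - 5*r^2 - 8*r + 48) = (r - 4)*(r - 1)*(r + 4)*(r^2 - r - 12) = (r - 4)*(r - 1)*(r + 3)*(r + 4)*(r - 4)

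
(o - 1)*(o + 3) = o^2 + 2*o - 3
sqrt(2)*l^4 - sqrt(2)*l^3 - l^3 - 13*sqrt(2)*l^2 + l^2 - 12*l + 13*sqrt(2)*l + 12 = (l - 1)*(l - 3*sqrt(2))*(l + 2*sqrt(2))*(sqrt(2)*l + 1)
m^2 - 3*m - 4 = (m - 4)*(m + 1)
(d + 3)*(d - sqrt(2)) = d^2 - sqrt(2)*d + 3*d - 3*sqrt(2)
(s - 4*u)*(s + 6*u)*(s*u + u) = s^3*u + 2*s^2*u^2 + s^2*u - 24*s*u^3 + 2*s*u^2 - 24*u^3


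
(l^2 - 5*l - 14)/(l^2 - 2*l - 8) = (l - 7)/(l - 4)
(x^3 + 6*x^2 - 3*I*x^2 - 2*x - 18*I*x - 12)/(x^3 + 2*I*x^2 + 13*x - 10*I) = (x + 6)/(x + 5*I)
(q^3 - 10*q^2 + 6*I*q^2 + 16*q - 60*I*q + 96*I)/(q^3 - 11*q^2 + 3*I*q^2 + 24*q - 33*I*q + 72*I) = (q^2 + q*(-2 + 6*I) - 12*I)/(q^2 + q*(-3 + 3*I) - 9*I)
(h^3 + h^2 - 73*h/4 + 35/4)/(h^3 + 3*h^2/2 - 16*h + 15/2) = (h - 7/2)/(h - 3)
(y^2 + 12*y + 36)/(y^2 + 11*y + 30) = (y + 6)/(y + 5)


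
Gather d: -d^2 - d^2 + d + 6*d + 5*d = -2*d^2 + 12*d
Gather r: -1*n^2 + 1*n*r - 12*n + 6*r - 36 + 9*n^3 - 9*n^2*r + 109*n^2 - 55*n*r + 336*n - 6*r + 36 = 9*n^3 + 108*n^2 + 324*n + r*(-9*n^2 - 54*n)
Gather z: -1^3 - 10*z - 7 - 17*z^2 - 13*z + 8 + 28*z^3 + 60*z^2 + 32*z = 28*z^3 + 43*z^2 + 9*z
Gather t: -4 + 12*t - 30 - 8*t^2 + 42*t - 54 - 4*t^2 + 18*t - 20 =-12*t^2 + 72*t - 108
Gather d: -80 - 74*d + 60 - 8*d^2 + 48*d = -8*d^2 - 26*d - 20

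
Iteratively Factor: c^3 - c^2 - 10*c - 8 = (c + 2)*(c^2 - 3*c - 4) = (c + 1)*(c + 2)*(c - 4)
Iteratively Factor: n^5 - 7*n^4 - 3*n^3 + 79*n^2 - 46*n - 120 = (n - 2)*(n^4 - 5*n^3 - 13*n^2 + 53*n + 60) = (n - 5)*(n - 2)*(n^3 - 13*n - 12) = (n - 5)*(n - 2)*(n + 3)*(n^2 - 3*n - 4) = (n - 5)*(n - 4)*(n - 2)*(n + 3)*(n + 1)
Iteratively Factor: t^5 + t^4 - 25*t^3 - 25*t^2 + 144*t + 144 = (t + 3)*(t^4 - 2*t^3 - 19*t^2 + 32*t + 48) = (t + 3)*(t + 4)*(t^3 - 6*t^2 + 5*t + 12) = (t - 4)*(t + 3)*(t + 4)*(t^2 - 2*t - 3) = (t - 4)*(t + 1)*(t + 3)*(t + 4)*(t - 3)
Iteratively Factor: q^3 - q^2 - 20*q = (q)*(q^2 - q - 20) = q*(q + 4)*(q - 5)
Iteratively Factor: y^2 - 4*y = (y - 4)*(y)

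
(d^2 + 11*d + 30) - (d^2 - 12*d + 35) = 23*d - 5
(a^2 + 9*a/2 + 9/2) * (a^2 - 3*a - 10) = a^4 + 3*a^3/2 - 19*a^2 - 117*a/2 - 45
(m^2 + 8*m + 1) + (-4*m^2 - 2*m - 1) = -3*m^2 + 6*m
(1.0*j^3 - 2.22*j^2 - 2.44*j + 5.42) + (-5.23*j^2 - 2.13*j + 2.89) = 1.0*j^3 - 7.45*j^2 - 4.57*j + 8.31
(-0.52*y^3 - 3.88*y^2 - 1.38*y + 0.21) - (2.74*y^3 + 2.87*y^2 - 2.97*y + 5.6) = -3.26*y^3 - 6.75*y^2 + 1.59*y - 5.39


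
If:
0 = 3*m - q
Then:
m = q/3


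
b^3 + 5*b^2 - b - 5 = (b - 1)*(b + 1)*(b + 5)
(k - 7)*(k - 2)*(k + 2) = k^3 - 7*k^2 - 4*k + 28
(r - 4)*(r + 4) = r^2 - 16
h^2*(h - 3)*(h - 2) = h^4 - 5*h^3 + 6*h^2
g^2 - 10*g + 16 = (g - 8)*(g - 2)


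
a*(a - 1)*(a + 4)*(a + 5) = a^4 + 8*a^3 + 11*a^2 - 20*a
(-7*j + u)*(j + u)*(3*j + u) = -21*j^3 - 25*j^2*u - 3*j*u^2 + u^3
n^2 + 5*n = n*(n + 5)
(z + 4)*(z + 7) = z^2 + 11*z + 28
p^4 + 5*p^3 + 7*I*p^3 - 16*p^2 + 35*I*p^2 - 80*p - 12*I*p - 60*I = (p + 5)*(p + 2*I)^2*(p + 3*I)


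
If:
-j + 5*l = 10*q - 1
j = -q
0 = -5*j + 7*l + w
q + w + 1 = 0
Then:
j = -12/83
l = 5/83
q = 12/83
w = -95/83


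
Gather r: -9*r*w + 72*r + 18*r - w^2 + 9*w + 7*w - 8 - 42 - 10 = r*(90 - 9*w) - w^2 + 16*w - 60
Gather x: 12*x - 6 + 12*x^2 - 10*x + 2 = 12*x^2 + 2*x - 4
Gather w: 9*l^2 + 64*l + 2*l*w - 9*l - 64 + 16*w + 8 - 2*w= 9*l^2 + 55*l + w*(2*l + 14) - 56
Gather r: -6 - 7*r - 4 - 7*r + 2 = -14*r - 8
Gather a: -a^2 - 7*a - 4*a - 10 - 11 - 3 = -a^2 - 11*a - 24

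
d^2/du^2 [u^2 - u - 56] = 2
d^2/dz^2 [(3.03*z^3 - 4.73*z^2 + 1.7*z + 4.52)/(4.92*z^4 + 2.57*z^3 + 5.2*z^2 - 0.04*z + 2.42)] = (146.690784*z^9 - 686.977632*z^8 - 330.154632*z^7 + 2639.090942*z^6 + 1167.772548*z^5 + 3700.643856*z^4 + 984.0259*z^3 + 313.232064*z^2 - 196.198536*z - 168.81732)/(119.095488*z^12 + 186.631344*z^11 + 475.108164*z^10 + 408.575105*z^9 + 674.850648*z^8 + 385.14234*z^7 + 556.85551*z^6 + 187.95528*z^5 + 281.283168*z^4 + 42.13262*z^3 + 91.371456*z^2 - 0.702768*z + 14.172488)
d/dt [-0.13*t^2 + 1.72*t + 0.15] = 1.72 - 0.26*t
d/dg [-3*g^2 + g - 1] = 1 - 6*g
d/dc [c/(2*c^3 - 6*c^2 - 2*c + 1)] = (-4*c^3 + 6*c^2 + 1)/(4*c^6 - 24*c^5 + 28*c^4 + 28*c^3 - 8*c^2 - 4*c + 1)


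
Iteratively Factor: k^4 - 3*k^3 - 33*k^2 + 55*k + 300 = (k - 5)*(k^3 + 2*k^2 - 23*k - 60) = (k - 5)^2*(k^2 + 7*k + 12) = (k - 5)^2*(k + 4)*(k + 3)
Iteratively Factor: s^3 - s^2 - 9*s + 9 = (s - 3)*(s^2 + 2*s - 3) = (s - 3)*(s - 1)*(s + 3)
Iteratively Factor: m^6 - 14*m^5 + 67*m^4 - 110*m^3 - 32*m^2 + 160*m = (m - 4)*(m^5 - 10*m^4 + 27*m^3 - 2*m^2 - 40*m) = (m - 4)^2*(m^4 - 6*m^3 + 3*m^2 + 10*m) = (m - 4)^2*(m + 1)*(m^3 - 7*m^2 + 10*m) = m*(m - 4)^2*(m + 1)*(m^2 - 7*m + 10) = m*(m - 5)*(m - 4)^2*(m + 1)*(m - 2)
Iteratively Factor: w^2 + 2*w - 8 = (w + 4)*(w - 2)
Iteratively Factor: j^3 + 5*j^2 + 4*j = (j)*(j^2 + 5*j + 4) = j*(j + 1)*(j + 4)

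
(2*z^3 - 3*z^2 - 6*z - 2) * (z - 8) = 2*z^4 - 19*z^3 + 18*z^2 + 46*z + 16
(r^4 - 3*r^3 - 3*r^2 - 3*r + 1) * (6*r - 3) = 6*r^5 - 21*r^4 - 9*r^3 - 9*r^2 + 15*r - 3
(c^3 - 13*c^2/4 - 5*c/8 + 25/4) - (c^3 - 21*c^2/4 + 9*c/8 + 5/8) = 2*c^2 - 7*c/4 + 45/8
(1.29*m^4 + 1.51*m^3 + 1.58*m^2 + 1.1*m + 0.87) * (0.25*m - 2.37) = 0.3225*m^5 - 2.6798*m^4 - 3.1837*m^3 - 3.4696*m^2 - 2.3895*m - 2.0619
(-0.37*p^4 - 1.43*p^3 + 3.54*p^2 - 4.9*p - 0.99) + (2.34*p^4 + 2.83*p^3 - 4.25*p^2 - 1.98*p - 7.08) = 1.97*p^4 + 1.4*p^3 - 0.71*p^2 - 6.88*p - 8.07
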